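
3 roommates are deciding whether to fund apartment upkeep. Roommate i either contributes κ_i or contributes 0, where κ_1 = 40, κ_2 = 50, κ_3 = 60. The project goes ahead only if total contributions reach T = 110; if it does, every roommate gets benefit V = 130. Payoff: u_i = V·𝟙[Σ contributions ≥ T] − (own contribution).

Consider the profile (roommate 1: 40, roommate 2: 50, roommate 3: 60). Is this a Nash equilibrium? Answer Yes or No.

Total = 150 ≥ 110: provided.
Roommate 1 (pledges 40, payoff 90): dropping to 0 → total 110, payoff 130. Profitable deviation.

No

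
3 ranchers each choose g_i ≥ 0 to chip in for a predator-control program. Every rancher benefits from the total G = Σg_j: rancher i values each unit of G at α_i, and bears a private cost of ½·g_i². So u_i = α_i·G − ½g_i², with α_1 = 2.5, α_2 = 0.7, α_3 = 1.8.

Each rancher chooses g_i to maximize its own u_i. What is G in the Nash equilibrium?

Rancher i's FOC: ∂u_i/∂g_i = α_i − g_i = 0, so g_i* = α_i.
NE contributions = (2.5, 0.7, 1.8); G = 5.

5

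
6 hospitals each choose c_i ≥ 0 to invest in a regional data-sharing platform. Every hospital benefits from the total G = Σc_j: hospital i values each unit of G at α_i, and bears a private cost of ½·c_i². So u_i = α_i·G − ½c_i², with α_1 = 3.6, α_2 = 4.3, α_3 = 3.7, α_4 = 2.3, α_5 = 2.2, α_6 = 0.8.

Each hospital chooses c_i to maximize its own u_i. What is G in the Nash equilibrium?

Hospital i's FOC: ∂u_i/∂c_i = α_i − c_i = 0, so c_i* = α_i.
NE contributions = (3.6, 4.3, 3.7, 2.3, 2.2, 0.8); G = 16.9.

16.9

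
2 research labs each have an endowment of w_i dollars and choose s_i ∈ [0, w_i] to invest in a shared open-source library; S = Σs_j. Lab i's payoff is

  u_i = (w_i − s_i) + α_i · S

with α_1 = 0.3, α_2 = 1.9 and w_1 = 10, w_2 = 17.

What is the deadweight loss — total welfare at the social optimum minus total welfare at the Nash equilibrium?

∂u_i/∂s_i = α_i − 1, so lab i contributes w_i if α_i > 1, else 0.
α_i > 1 for i ∈ {2}; NE contributions (0, 17), S = 17.
W^NE = Σw_i − S^NE + (Σα_i)·S^NE = 27 + 1.2·17 = 47.4.
Planner: ∂(Σu_j)/∂s_i = Σα_j − 1 = 1.2 > 0, so everyone contributes w_i; S^SO = 27, W^SO = 27 + 1.2·27 = 59.4.
Deadweight loss = 12.

12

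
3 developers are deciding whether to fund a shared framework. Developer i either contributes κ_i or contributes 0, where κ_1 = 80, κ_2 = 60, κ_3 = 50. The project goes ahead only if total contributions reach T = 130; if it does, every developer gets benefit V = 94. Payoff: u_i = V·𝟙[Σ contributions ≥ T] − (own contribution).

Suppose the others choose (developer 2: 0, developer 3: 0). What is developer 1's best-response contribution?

0

Others' total = 0. Even contributing 80 gives 80 < 130: no benefit either way.
Best response: 0.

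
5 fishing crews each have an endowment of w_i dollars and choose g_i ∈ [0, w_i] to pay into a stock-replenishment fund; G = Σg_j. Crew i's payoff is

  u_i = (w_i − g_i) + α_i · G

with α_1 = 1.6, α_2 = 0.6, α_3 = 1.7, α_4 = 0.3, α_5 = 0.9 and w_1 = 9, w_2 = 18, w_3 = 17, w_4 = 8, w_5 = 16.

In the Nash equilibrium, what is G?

∂u_i/∂g_i = α_i − 1, so crew i contributes w_i if α_i > 1, else 0.
α_i > 1 for i ∈ {1, 3}; NE contributions (9, 0, 17, 0, 0), G = 26.

26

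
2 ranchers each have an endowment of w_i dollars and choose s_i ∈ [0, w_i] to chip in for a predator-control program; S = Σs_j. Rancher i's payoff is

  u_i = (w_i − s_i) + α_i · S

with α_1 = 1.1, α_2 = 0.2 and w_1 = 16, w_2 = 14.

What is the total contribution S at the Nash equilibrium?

∂u_i/∂s_i = α_i − 1, so rancher i contributes w_i if α_i > 1, else 0.
α_i > 1 for i ∈ {1}; NE contributions (16, 0), S = 16.

16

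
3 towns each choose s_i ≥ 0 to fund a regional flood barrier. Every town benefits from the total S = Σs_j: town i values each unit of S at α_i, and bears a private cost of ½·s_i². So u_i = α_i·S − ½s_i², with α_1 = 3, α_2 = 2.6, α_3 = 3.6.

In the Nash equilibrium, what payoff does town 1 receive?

Town i's FOC: ∂u_i/∂s_i = α_i − s_i = 0, so s_i* = α_i.
NE contributions = (3, 2.6, 3.6); S = 9.2.
u_1 = α_1·S − ½·(s_1)² = 3·9.2 − ½·3² = 23.1.

23.1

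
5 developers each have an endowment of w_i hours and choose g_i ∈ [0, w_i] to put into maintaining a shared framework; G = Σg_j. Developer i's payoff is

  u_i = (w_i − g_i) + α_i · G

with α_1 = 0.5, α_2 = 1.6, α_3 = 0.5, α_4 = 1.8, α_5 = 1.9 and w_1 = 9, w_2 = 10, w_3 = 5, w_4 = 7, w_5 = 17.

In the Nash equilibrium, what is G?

∂u_i/∂g_i = α_i − 1, so developer i contributes w_i if α_i > 1, else 0.
α_i > 1 for i ∈ {2, 4, 5}; NE contributions (0, 10, 0, 7, 17), G = 34.

34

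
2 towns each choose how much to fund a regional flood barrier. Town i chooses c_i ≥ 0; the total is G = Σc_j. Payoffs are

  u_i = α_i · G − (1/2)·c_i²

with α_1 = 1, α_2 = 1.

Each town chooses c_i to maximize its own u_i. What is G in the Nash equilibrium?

2

Town i's FOC: ∂u_i/∂c_i = α_i − c_i = 0, so c_i* = α_i.
NE contributions = (1, 1); G = 2.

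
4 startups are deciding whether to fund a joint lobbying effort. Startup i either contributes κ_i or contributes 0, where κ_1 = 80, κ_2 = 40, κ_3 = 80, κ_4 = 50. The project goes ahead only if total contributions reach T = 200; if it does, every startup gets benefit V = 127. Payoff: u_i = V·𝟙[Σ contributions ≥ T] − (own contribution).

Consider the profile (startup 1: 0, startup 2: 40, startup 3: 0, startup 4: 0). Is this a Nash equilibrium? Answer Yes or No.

No

Total = 40 < 200: not provided.
Startup 1 (pledges 0, payoff 0): pledging 80 → total 120, payoff -80. No gain.
Startup 2 (pledges 40, payoff -40): dropping to 0 → total 0, payoff 0. Profitable deviation.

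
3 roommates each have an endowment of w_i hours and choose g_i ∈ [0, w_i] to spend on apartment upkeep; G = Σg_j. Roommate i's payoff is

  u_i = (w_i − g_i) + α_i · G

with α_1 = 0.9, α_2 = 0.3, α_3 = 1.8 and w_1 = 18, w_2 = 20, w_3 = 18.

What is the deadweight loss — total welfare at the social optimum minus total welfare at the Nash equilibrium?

76

∂u_i/∂g_i = α_i − 1, so roommate i contributes w_i if α_i > 1, else 0.
α_i > 1 for i ∈ {3}; NE contributions (0, 0, 18), G = 18.
W^NE = Σw_i − G^NE + (Σα_i)·G^NE = 56 + 2·18 = 92.
Planner: ∂(Σu_j)/∂g_i = Σα_j − 1 = 2 > 0, so everyone contributes w_i; G^SO = 56, W^SO = 56 + 2·56 = 168.
Deadweight loss = 76.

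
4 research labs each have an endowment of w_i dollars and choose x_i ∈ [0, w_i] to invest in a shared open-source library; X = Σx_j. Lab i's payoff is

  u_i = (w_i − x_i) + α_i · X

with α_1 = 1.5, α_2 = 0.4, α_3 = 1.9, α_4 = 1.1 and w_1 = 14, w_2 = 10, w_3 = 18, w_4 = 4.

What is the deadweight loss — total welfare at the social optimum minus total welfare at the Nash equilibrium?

39

∂u_i/∂x_i = α_i − 1, so lab i contributes w_i if α_i > 1, else 0.
α_i > 1 for i ∈ {1, 3, 4}; NE contributions (14, 0, 18, 4), X = 36.
W^NE = Σw_i − X^NE + (Σα_i)·X^NE = 46 + 3.9·36 = 186.4.
Planner: ∂(Σu_j)/∂x_i = Σα_j − 1 = 3.9 > 0, so everyone contributes w_i; X^SO = 46, W^SO = 46 + 3.9·46 = 225.4.
Deadweight loss = 39.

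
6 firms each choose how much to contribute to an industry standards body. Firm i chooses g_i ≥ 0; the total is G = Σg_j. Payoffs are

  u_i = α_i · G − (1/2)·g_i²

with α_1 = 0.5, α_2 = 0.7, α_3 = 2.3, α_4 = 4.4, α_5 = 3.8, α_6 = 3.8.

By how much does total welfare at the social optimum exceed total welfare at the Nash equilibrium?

507.635

Firm i's FOC: ∂u_i/∂g_i = α_i − g_i = 0, so g_i* = α_i.
NE contributions = (0.5, 0.7, 2.3, 4.4, 3.8, 3.8); G = 15.5.
W^NE = (Σα)·G − ½Σα_i² = 15.5² − ½·54.27 = 213.115.
Planner sets g_i = Σα_j = 15.5 for every i, so G^SO = 6·15.5 = 93.
W^SO = (Σα)·G^SO − ½·6·(Σα)² = (6/2)·15.5² = 720.75.
Deadweight loss = W^SO − W^NE = 507.635.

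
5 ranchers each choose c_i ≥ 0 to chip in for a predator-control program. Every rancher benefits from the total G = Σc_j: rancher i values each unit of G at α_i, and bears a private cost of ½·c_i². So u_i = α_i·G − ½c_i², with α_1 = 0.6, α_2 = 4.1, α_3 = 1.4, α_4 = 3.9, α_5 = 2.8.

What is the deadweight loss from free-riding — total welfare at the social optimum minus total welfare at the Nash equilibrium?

266.85

Rancher i's FOC: ∂u_i/∂c_i = α_i − c_i = 0, so c_i* = α_i.
NE contributions = (0.6, 4.1, 1.4, 3.9, 2.8); G = 12.8.
W^NE = (Σα)·G − ½Σα_i² = 12.8² − ½·42.18 = 142.75.
Planner sets c_i = Σα_j = 12.8 for every i, so G^SO = 5·12.8 = 64.
W^SO = (Σα)·G^SO − ½·5·(Σα)² = (5/2)·12.8² = 409.6.
Deadweight loss = W^SO − W^NE = 266.85.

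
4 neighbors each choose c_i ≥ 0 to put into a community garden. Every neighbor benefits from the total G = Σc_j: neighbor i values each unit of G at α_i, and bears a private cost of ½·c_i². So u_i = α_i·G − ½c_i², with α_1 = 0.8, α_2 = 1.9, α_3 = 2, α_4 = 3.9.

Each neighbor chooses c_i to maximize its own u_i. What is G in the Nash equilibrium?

8.6

Neighbor i's FOC: ∂u_i/∂c_i = α_i − c_i = 0, so c_i* = α_i.
NE contributions = (0.8, 1.9, 2, 3.9); G = 8.6.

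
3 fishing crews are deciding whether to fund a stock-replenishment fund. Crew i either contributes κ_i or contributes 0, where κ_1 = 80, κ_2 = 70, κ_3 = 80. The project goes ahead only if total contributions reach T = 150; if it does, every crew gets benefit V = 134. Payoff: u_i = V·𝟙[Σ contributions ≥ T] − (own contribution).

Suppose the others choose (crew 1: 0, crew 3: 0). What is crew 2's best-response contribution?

0

Others' total = 0. Even contributing 70 gives 70 < 150: no benefit either way.
Best response: 0.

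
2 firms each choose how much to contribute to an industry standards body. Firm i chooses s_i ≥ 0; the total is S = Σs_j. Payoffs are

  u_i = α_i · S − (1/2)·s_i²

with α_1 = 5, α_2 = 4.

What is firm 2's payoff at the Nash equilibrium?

28

Firm i's FOC: ∂u_i/∂s_i = α_i − s_i = 0, so s_i* = α_i.
NE contributions = (5, 4); S = 9.
u_2 = α_2·S − ½·(s_2)² = 4·9 − ½·4² = 28.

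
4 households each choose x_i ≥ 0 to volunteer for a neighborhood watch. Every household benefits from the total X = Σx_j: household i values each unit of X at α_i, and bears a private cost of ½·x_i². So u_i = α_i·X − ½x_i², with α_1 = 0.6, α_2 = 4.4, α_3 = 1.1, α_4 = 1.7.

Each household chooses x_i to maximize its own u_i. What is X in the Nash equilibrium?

Household i's FOC: ∂u_i/∂x_i = α_i − x_i = 0, so x_i* = α_i.
NE contributions = (0.6, 4.4, 1.1, 1.7); X = 7.8.

7.8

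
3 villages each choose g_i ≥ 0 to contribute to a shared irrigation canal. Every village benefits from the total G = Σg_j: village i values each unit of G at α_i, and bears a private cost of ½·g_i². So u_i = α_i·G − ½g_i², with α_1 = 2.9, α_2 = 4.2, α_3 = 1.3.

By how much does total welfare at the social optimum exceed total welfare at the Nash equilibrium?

Village i's FOC: ∂u_i/∂g_i = α_i − g_i = 0, so g_i* = α_i.
NE contributions = (2.9, 4.2, 1.3); G = 8.4.
W^NE = (Σα)·G − ½Σα_i² = 8.4² − ½·27.74 = 56.69.
Planner sets g_i = Σα_j = 8.4 for every i, so G^SO = 3·8.4 = 25.2.
W^SO = (Σα)·G^SO − ½·3·(Σα)² = (3/2)·8.4² = 105.84.
Deadweight loss = W^SO − W^NE = 49.15.

49.15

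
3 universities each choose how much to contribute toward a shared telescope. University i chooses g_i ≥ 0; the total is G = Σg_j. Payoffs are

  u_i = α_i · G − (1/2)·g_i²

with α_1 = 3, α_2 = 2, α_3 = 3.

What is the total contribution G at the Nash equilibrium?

University i's FOC: ∂u_i/∂g_i = α_i − g_i = 0, so g_i* = α_i.
NE contributions = (3, 2, 3); G = 8.

8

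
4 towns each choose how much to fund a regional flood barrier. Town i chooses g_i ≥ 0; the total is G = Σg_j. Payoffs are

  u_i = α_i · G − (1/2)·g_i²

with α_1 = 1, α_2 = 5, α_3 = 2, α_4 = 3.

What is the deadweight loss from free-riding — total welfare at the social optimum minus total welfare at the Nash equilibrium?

140.5

Town i's FOC: ∂u_i/∂g_i = α_i − g_i = 0, so g_i* = α_i.
NE contributions = (1, 5, 2, 3); G = 11.
W^NE = (Σα)·G − ½Σα_i² = 11² − ½·39 = 101.5.
Planner sets g_i = Σα_j = 11 for every i, so G^SO = 4·11 = 44.
W^SO = (Σα)·G^SO − ½·4·(Σα)² = (4/2)·11² = 242.
Deadweight loss = W^SO − W^NE = 140.5.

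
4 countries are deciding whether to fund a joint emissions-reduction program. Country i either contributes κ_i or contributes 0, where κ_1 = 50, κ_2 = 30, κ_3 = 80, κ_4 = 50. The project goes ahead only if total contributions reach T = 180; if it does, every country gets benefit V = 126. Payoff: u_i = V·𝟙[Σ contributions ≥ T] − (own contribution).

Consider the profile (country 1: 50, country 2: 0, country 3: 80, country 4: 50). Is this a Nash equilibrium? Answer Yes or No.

Total = 180 ≥ 180: provided.
Country 1 (pledges 50, payoff 76): dropping to 0 → total 130, payoff 0. No gain.
Country 2 (pledges 0, payoff 126): pledging 30 → total 210, payoff 96. No gain.
Country 3 (pledges 80, payoff 46): dropping to 0 → total 100, payoff 0. No gain.
Country 4 (pledges 50, payoff 76): dropping to 0 → total 130, payoff 0. No gain.

Yes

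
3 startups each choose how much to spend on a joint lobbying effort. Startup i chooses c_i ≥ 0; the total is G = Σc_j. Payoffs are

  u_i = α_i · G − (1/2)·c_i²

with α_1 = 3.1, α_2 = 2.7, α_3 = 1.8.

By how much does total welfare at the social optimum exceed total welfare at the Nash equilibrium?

38.95

Startup i's FOC: ∂u_i/∂c_i = α_i − c_i = 0, so c_i* = α_i.
NE contributions = (3.1, 2.7, 1.8); G = 7.6.
W^NE = (Σα)·G − ½Σα_i² = 7.6² − ½·20.14 = 47.69.
Planner sets c_i = Σα_j = 7.6 for every i, so G^SO = 3·7.6 = 22.8.
W^SO = (Σα)·G^SO − ½·3·(Σα)² = (3/2)·7.6² = 86.64.
Deadweight loss = W^SO − W^NE = 38.95.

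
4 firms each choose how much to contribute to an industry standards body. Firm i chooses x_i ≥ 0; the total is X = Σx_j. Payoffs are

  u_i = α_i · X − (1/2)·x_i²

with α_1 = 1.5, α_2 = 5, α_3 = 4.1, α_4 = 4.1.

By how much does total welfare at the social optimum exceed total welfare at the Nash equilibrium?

246.525

Firm i's FOC: ∂u_i/∂x_i = α_i − x_i = 0, so x_i* = α_i.
NE contributions = (1.5, 5, 4.1, 4.1); X = 14.7.
W^NE = (Σα)·X − ½Σα_i² = 14.7² − ½·60.87 = 185.655.
Planner sets x_i = Σα_j = 14.7 for every i, so X^SO = 4·14.7 = 58.8.
W^SO = (Σα)·X^SO − ½·4·(Σα)² = (4/2)·14.7² = 432.18.
Deadweight loss = W^SO − W^NE = 246.525.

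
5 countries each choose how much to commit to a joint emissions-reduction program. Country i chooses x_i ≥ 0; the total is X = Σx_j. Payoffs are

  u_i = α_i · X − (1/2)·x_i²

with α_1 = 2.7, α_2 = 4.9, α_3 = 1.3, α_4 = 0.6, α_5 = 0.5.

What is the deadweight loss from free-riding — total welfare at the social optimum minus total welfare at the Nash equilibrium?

166.8

Country i's FOC: ∂u_i/∂x_i = α_i − x_i = 0, so x_i* = α_i.
NE contributions = (2.7, 4.9, 1.3, 0.6, 0.5); X = 10.
W^NE = (Σα)·X − ½Σα_i² = 10² − ½·33.6 = 83.2.
Planner sets x_i = Σα_j = 10 for every i, so X^SO = 5·10 = 50.
W^SO = (Σα)·X^SO − ½·5·(Σα)² = (5/2)·10² = 250.
Deadweight loss = W^SO − W^NE = 166.8.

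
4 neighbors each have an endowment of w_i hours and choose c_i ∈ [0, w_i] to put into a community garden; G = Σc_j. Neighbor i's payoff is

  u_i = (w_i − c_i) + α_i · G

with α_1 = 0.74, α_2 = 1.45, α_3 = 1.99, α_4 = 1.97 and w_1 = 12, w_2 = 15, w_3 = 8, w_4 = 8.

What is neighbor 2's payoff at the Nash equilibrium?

44.95

∂u_i/∂c_i = α_i − 1, so neighbor i contributes w_i if α_i > 1, else 0.
α_i > 1 for i ∈ {2, 3, 4}; NE contributions (0, 15, 8, 8), G = 31.
u_2 = (15 − 15) + 1.45·31 = 44.95.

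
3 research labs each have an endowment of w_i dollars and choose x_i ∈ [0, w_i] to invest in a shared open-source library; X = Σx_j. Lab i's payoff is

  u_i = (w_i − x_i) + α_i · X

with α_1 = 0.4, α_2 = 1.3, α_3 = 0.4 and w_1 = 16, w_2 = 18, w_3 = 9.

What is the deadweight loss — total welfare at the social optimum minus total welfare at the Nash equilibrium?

∂u_i/∂x_i = α_i − 1, so lab i contributes w_i if α_i > 1, else 0.
α_i > 1 for i ∈ {2}; NE contributions (0, 18, 0), X = 18.
W^NE = Σw_i − X^NE + (Σα_i)·X^NE = 43 + 1.1·18 = 62.8.
Planner: ∂(Σu_j)/∂x_i = Σα_j − 1 = 1.1 > 0, so everyone contributes w_i; X^SO = 43, W^SO = 43 + 1.1·43 = 90.3.
Deadweight loss = 27.5.

27.5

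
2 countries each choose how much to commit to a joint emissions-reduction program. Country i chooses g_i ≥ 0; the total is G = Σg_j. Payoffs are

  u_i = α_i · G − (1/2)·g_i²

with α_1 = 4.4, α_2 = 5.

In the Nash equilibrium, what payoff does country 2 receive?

Country i's FOC: ∂u_i/∂g_i = α_i − g_i = 0, so g_i* = α_i.
NE contributions = (4.4, 5); G = 9.4.
u_2 = α_2·G − ½·(g_2)² = 5·9.4 − ½·5² = 34.5.

34.5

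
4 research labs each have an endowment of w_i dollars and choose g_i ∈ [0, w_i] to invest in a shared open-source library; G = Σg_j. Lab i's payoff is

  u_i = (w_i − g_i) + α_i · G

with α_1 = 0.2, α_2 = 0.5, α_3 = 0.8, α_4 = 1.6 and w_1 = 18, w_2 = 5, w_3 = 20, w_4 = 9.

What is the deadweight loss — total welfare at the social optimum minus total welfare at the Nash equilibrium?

∂u_i/∂g_i = α_i − 1, so lab i contributes w_i if α_i > 1, else 0.
α_i > 1 for i ∈ {4}; NE contributions (0, 0, 0, 9), G = 9.
W^NE = Σw_i − G^NE + (Σα_i)·G^NE = 52 + 2.1·9 = 70.9.
Planner: ∂(Σu_j)/∂g_i = Σα_j − 1 = 2.1 > 0, so everyone contributes w_i; G^SO = 52, W^SO = 52 + 2.1·52 = 161.2.
Deadweight loss = 90.3.

90.3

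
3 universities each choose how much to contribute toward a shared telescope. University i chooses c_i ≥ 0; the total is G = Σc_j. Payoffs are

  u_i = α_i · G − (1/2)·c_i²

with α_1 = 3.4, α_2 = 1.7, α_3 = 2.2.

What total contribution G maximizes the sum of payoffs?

Planner FOC: ∂(Σu_j)/∂c_i = (Σα_j) − c_i = 0, so c_i^SO = Σα_j = 7.3 for every i; G^SO = 21.9.

21.9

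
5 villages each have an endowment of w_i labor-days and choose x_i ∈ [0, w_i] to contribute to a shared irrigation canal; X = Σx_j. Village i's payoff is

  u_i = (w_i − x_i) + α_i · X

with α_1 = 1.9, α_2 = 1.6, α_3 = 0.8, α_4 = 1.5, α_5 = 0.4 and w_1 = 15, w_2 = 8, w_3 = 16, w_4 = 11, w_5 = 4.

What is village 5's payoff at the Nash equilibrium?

17.6

∂u_i/∂x_i = α_i − 1, so village i contributes w_i if α_i > 1, else 0.
α_i > 1 for i ∈ {1, 2, 4}; NE contributions (15, 8, 0, 11, 0), X = 34.
u_5 = (4 − 0) + 0.4·34 = 17.6.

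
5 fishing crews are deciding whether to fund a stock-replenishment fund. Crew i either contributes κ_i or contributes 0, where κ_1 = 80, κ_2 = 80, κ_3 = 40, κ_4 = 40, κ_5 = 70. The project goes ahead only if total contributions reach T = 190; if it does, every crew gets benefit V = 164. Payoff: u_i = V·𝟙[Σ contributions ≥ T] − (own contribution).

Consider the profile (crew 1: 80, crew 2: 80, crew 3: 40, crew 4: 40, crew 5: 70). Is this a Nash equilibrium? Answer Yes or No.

No

Total = 310 ≥ 190: provided.
Crew 1 (pledges 80, payoff 84): dropping to 0 → total 230, payoff 164. Profitable deviation.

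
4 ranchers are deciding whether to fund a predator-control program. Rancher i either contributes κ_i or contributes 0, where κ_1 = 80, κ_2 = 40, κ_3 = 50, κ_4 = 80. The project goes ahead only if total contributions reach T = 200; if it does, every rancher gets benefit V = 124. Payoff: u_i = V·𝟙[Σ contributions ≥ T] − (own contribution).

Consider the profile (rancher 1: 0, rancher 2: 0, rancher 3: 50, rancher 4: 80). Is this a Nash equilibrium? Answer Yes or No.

No

Total = 130 < 200: not provided.
Rancher 1 (pledges 0, payoff 0): pledging 80 → total 210, payoff 44. Profitable deviation.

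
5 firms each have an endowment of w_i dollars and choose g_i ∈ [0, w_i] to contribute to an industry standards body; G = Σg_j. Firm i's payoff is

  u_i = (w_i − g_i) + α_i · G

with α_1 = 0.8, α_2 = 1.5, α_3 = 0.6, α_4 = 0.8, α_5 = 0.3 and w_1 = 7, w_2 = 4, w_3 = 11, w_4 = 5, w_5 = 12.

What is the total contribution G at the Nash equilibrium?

∂u_i/∂g_i = α_i − 1, so firm i contributes w_i if α_i > 1, else 0.
α_i > 1 for i ∈ {2}; NE contributions (0, 4, 0, 0, 0), G = 4.

4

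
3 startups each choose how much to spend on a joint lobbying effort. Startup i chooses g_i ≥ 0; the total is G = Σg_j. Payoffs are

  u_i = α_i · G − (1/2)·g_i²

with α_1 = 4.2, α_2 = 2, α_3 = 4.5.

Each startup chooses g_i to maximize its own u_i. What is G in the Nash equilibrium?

10.7

Startup i's FOC: ∂u_i/∂g_i = α_i − g_i = 0, so g_i* = α_i.
NE contributions = (4.2, 2, 4.5); G = 10.7.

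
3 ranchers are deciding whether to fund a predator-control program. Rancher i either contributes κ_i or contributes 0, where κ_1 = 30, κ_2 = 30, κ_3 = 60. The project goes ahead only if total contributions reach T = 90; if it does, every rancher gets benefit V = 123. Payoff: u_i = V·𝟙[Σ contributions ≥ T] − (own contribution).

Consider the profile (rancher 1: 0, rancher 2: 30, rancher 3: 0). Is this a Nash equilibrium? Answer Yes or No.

No

Total = 30 < 90: not provided.
Rancher 1 (pledges 0, payoff 0): pledging 30 → total 60, payoff -30. No gain.
Rancher 2 (pledges 30, payoff -30): dropping to 0 → total 0, payoff 0. Profitable deviation.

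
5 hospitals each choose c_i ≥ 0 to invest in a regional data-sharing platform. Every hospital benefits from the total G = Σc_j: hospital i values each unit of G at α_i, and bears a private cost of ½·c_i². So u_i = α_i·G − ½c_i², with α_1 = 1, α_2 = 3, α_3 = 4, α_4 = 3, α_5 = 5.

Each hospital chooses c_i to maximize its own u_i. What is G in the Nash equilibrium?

16

Hospital i's FOC: ∂u_i/∂c_i = α_i − c_i = 0, so c_i* = α_i.
NE contributions = (1, 3, 4, 3, 5); G = 16.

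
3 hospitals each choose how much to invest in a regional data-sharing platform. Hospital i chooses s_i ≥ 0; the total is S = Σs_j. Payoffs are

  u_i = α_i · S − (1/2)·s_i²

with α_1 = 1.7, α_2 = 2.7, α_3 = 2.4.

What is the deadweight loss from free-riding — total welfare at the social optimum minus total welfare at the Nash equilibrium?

31.09

Hospital i's FOC: ∂u_i/∂s_i = α_i − s_i = 0, so s_i* = α_i.
NE contributions = (1.7, 2.7, 2.4); S = 6.8.
W^NE = (Σα)·S − ½Σα_i² = 6.8² − ½·15.94 = 38.27.
Planner sets s_i = Σα_j = 6.8 for every i, so S^SO = 3·6.8 = 20.4.
W^SO = (Σα)·S^SO − ½·3·(Σα)² = (3/2)·6.8² = 69.36.
Deadweight loss = W^SO − W^NE = 31.09.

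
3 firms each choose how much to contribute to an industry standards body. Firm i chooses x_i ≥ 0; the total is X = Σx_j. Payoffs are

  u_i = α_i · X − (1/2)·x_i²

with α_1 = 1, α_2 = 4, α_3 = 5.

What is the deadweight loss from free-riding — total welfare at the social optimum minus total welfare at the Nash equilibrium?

Firm i's FOC: ∂u_i/∂x_i = α_i − x_i = 0, so x_i* = α_i.
NE contributions = (1, 4, 5); X = 10.
W^NE = (Σα)·X − ½Σα_i² = 10² − ½·42 = 79.
Planner sets x_i = Σα_j = 10 for every i, so X^SO = 3·10 = 30.
W^SO = (Σα)·X^SO − ½·3·(Σα)² = (3/2)·10² = 150.
Deadweight loss = W^SO − W^NE = 71.

71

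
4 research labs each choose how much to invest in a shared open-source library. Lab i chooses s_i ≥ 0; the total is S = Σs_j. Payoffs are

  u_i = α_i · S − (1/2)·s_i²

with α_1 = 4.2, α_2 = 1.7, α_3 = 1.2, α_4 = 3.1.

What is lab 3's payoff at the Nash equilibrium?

11.52

Lab i's FOC: ∂u_i/∂s_i = α_i − s_i = 0, so s_i* = α_i.
NE contributions = (4.2, 1.7, 1.2, 3.1); S = 10.2.
u_3 = α_3·S − ½·(s_3)² = 1.2·10.2 − ½·1.2² = 11.52.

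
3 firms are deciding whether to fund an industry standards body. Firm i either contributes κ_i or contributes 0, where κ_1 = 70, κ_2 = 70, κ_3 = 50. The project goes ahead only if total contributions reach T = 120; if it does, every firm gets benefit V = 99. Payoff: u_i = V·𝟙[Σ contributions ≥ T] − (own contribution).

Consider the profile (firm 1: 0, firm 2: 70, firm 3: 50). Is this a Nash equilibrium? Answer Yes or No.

Yes

Total = 120 ≥ 120: provided.
Firm 1 (pledges 0, payoff 99): pledging 70 → total 190, payoff 29. No gain.
Firm 2 (pledges 70, payoff 29): dropping to 0 → total 50, payoff 0. No gain.
Firm 3 (pledges 50, payoff 49): dropping to 0 → total 70, payoff 0. No gain.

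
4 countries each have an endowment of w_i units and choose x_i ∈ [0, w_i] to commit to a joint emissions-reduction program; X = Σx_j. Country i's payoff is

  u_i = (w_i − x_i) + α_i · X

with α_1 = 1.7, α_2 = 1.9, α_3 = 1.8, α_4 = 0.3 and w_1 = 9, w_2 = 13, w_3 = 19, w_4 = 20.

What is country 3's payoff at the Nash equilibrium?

73.8

∂u_i/∂x_i = α_i − 1, so country i contributes w_i if α_i > 1, else 0.
α_i > 1 for i ∈ {1, 2, 3}; NE contributions (9, 13, 19, 0), X = 41.
u_3 = (19 − 19) + 1.8·41 = 73.8.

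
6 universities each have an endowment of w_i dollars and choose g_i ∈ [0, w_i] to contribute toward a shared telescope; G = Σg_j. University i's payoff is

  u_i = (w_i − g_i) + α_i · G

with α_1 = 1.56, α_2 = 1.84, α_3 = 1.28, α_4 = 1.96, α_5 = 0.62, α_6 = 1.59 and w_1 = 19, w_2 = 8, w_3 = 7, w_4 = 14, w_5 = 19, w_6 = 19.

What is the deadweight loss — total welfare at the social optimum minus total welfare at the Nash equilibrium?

149.15

∂u_i/∂g_i = α_i − 1, so university i contributes w_i if α_i > 1, else 0.
α_i > 1 for i ∈ {1, 2, 3, 4, 6}; NE contributions (19, 8, 7, 14, 0, 19), G = 67.
W^NE = Σw_i − G^NE + (Σα_i)·G^NE = 86 + 7.85·67 = 611.95.
Planner: ∂(Σu_j)/∂g_i = Σα_j − 1 = 7.85 > 0, so everyone contributes w_i; G^SO = 86, W^SO = 86 + 7.85·86 = 761.1.
Deadweight loss = 149.15.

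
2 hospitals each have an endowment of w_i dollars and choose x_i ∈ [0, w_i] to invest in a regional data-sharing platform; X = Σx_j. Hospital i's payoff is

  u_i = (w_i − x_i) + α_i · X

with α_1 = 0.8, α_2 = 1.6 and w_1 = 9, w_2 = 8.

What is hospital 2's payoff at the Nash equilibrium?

∂u_i/∂x_i = α_i − 1, so hospital i contributes w_i if α_i > 1, else 0.
α_i > 1 for i ∈ {2}; NE contributions (0, 8), X = 8.
u_2 = (8 − 8) + 1.6·8 = 12.8.

12.8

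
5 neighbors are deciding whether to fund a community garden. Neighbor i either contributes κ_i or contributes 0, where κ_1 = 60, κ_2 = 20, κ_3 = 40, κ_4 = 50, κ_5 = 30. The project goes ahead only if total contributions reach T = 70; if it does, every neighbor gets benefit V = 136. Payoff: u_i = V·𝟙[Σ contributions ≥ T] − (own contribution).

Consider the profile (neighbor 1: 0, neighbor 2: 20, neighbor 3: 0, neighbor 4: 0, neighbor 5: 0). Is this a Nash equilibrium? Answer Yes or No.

No

Total = 20 < 70: not provided.
Neighbor 1 (pledges 0, payoff 0): pledging 60 → total 80, payoff 76. Profitable deviation.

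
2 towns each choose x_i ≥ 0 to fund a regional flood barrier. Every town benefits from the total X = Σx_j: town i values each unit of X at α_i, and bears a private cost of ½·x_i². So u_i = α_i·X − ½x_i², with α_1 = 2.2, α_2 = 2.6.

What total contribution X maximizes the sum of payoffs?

9.6

Planner FOC: ∂(Σu_j)/∂x_i = (Σα_j) − x_i = 0, so x_i^SO = Σα_j = 4.8 for every i; X^SO = 9.6.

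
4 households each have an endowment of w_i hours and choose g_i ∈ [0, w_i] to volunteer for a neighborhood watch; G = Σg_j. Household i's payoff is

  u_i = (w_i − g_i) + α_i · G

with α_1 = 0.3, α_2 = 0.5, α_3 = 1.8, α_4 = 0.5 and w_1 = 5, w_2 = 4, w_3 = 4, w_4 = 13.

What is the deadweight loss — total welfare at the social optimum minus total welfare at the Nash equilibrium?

46.2

∂u_i/∂g_i = α_i − 1, so household i contributes w_i if α_i > 1, else 0.
α_i > 1 for i ∈ {3}; NE contributions (0, 0, 4, 0), G = 4.
W^NE = Σw_i − G^NE + (Σα_i)·G^NE = 26 + 2.1·4 = 34.4.
Planner: ∂(Σu_j)/∂g_i = Σα_j − 1 = 2.1 > 0, so everyone contributes w_i; G^SO = 26, W^SO = 26 + 2.1·26 = 80.6.
Deadweight loss = 46.2.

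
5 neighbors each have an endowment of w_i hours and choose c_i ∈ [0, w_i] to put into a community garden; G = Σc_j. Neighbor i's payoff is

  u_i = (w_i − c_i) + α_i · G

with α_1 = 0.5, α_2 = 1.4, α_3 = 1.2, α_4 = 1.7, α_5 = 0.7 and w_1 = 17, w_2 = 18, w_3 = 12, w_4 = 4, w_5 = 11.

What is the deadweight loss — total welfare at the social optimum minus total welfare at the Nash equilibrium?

126

∂u_i/∂c_i = α_i − 1, so neighbor i contributes w_i if α_i > 1, else 0.
α_i > 1 for i ∈ {2, 3, 4}; NE contributions (0, 18, 12, 4, 0), G = 34.
W^NE = Σw_i − G^NE + (Σα_i)·G^NE = 62 + 4.5·34 = 215.
Planner: ∂(Σu_j)/∂c_i = Σα_j − 1 = 4.5 > 0, so everyone contributes w_i; G^SO = 62, W^SO = 62 + 4.5·62 = 341.
Deadweight loss = 126.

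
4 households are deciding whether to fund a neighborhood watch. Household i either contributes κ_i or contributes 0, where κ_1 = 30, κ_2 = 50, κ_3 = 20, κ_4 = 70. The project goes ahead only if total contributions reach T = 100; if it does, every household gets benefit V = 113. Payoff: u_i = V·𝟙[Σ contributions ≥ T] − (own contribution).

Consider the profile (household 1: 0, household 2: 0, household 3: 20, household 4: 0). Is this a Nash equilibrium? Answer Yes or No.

No

Total = 20 < 100: not provided.
Household 1 (pledges 0, payoff 0): pledging 30 → total 50, payoff -30. No gain.
Household 2 (pledges 0, payoff 0): pledging 50 → total 70, payoff -50. No gain.
Household 3 (pledges 20, payoff -20): dropping to 0 → total 0, payoff 0. Profitable deviation.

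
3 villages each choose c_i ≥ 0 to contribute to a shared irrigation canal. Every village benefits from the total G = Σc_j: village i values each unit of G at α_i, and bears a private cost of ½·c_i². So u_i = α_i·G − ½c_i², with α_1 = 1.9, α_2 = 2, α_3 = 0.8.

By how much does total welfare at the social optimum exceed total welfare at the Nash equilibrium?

15.17

Village i's FOC: ∂u_i/∂c_i = α_i − c_i = 0, so c_i* = α_i.
NE contributions = (1.9, 2, 0.8); G = 4.7.
W^NE = (Σα)·G − ½Σα_i² = 4.7² − ½·8.25 = 17.965.
Planner sets c_i = Σα_j = 4.7 for every i, so G^SO = 3·4.7 = 14.1.
W^SO = (Σα)·G^SO − ½·3·(Σα)² = (3/2)·4.7² = 33.135.
Deadweight loss = W^SO − W^NE = 15.17.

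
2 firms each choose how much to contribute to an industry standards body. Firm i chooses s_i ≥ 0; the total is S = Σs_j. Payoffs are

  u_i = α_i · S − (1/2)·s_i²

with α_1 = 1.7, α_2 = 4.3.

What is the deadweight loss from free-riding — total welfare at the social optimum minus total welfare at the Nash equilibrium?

Firm i's FOC: ∂u_i/∂s_i = α_i − s_i = 0, so s_i* = α_i.
NE contributions = (1.7, 4.3); S = 6.
W^NE = (Σα)·S − ½Σα_i² = 6² − ½·21.38 = 25.31.
Planner sets s_i = Σα_j = 6 for every i, so S^SO = 2·6 = 12.
W^SO = (Σα)·S^SO − ½·2·(Σα)² = (2/2)·6² = 36.
Deadweight loss = W^SO − W^NE = 10.69.

10.69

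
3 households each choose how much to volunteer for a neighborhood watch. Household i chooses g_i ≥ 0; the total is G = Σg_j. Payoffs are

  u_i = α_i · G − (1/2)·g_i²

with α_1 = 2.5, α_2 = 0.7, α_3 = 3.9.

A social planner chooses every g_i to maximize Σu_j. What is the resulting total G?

Planner FOC: ∂(Σu_j)/∂g_i = (Σα_j) − g_i = 0, so g_i^SO = Σα_j = 7.1 for every i; G^SO = 21.3.

21.3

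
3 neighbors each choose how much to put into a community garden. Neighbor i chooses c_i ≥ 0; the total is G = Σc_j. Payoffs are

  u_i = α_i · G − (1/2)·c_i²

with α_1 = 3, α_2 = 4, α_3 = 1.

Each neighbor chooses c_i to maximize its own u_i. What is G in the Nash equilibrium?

Neighbor i's FOC: ∂u_i/∂c_i = α_i − c_i = 0, so c_i* = α_i.
NE contributions = (3, 4, 1); G = 8.

8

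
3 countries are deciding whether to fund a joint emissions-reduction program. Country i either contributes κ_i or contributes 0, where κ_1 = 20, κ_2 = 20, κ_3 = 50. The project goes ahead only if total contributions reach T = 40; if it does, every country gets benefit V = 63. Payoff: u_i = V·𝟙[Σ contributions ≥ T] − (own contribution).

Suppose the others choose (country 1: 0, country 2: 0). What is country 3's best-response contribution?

Others' total = 0. Contributing 50 brings total to 50 ≥ 40: gain V − κ_3 = 13.
Best response: 50.

50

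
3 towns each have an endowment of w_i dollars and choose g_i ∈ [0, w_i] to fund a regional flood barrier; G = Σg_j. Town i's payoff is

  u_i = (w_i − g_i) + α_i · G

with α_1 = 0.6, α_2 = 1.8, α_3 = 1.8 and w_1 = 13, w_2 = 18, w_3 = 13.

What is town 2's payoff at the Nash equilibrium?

∂u_i/∂g_i = α_i − 1, so town i contributes w_i if α_i > 1, else 0.
α_i > 1 for i ∈ {2, 3}; NE contributions (0, 18, 13), G = 31.
u_2 = (18 − 18) + 1.8·31 = 55.8.

55.8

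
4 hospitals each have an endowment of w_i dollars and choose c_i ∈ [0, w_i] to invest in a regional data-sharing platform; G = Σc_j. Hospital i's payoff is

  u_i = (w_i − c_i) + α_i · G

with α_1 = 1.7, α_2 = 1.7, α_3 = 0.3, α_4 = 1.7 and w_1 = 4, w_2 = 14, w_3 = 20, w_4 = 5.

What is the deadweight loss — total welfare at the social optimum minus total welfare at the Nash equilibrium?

88

∂u_i/∂c_i = α_i − 1, so hospital i contributes w_i if α_i > 1, else 0.
α_i > 1 for i ∈ {1, 2, 4}; NE contributions (4, 14, 0, 5), G = 23.
W^NE = Σw_i − G^NE + (Σα_i)·G^NE = 43 + 4.4·23 = 144.2.
Planner: ∂(Σu_j)/∂c_i = Σα_j − 1 = 4.4 > 0, so everyone contributes w_i; G^SO = 43, W^SO = 43 + 4.4·43 = 232.2.
Deadweight loss = 88.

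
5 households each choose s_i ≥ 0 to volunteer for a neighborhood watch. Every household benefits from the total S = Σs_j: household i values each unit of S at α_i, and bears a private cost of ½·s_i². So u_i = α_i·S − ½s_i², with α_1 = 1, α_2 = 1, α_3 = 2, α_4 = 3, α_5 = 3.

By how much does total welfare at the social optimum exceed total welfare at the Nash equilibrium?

Household i's FOC: ∂u_i/∂s_i = α_i − s_i = 0, so s_i* = α_i.
NE contributions = (1, 1, 2, 3, 3); S = 10.
W^NE = (Σα)·S − ½Σα_i² = 10² − ½·24 = 88.
Planner sets s_i = Σα_j = 10 for every i, so S^SO = 5·10 = 50.
W^SO = (Σα)·S^SO − ½·5·(Σα)² = (5/2)·10² = 250.
Deadweight loss = W^SO − W^NE = 162.

162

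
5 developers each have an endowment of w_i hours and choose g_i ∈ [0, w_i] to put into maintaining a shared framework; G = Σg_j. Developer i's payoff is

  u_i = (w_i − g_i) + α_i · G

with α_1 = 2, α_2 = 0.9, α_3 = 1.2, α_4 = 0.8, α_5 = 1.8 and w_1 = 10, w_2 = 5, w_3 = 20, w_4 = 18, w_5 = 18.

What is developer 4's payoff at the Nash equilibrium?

56.4

∂u_i/∂g_i = α_i − 1, so developer i contributes w_i if α_i > 1, else 0.
α_i > 1 for i ∈ {1, 3, 5}; NE contributions (10, 0, 20, 0, 18), G = 48.
u_4 = (18 − 0) + 0.8·48 = 56.4.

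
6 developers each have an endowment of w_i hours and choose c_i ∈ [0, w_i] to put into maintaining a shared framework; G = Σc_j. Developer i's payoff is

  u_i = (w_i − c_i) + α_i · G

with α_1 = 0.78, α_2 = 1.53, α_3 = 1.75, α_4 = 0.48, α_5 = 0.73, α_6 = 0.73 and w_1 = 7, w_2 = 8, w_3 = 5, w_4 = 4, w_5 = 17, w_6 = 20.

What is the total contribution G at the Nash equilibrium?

∂u_i/∂c_i = α_i − 1, so developer i contributes w_i if α_i > 1, else 0.
α_i > 1 for i ∈ {2, 3}; NE contributions (0, 8, 5, 0, 0, 0), G = 13.

13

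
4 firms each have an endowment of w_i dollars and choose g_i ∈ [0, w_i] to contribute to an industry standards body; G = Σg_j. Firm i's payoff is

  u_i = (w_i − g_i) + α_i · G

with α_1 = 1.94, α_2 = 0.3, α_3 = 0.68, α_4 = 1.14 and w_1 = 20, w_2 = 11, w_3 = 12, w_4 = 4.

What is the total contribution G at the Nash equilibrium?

∂u_i/∂g_i = α_i − 1, so firm i contributes w_i if α_i > 1, else 0.
α_i > 1 for i ∈ {1, 4}; NE contributions (20, 0, 0, 4), G = 24.

24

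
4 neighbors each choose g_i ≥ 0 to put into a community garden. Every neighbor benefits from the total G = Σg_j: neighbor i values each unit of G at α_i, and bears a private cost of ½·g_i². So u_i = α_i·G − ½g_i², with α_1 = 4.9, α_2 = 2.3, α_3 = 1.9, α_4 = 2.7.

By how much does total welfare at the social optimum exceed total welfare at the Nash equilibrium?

159.34

Neighbor i's FOC: ∂u_i/∂g_i = α_i − g_i = 0, so g_i* = α_i.
NE contributions = (4.9, 2.3, 1.9, 2.7); G = 11.8.
W^NE = (Σα)·G − ½Σα_i² = 11.8² − ½·40.2 = 119.14.
Planner sets g_i = Σα_j = 11.8 for every i, so G^SO = 4·11.8 = 47.2.
W^SO = (Σα)·G^SO − ½·4·(Σα)² = (4/2)·11.8² = 278.48.
Deadweight loss = W^SO − W^NE = 159.34.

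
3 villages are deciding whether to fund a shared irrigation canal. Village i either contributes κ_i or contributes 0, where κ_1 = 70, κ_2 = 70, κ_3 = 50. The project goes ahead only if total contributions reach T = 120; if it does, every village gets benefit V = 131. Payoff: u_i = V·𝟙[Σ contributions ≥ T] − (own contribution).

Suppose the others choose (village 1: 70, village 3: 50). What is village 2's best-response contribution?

0

Others' total = 120 ≥ 120; contributing adds cost 70 for no extra benefit.
Best response: 0.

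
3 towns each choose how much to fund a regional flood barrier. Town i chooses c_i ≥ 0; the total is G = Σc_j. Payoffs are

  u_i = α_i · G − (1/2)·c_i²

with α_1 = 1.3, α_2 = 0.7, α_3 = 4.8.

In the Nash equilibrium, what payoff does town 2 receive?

Town i's FOC: ∂u_i/∂c_i = α_i − c_i = 0, so c_i* = α_i.
NE contributions = (1.3, 0.7, 4.8); G = 6.8.
u_2 = α_2·G − ½·(c_2)² = 0.7·6.8 − ½·0.7² = 4.515.

4.515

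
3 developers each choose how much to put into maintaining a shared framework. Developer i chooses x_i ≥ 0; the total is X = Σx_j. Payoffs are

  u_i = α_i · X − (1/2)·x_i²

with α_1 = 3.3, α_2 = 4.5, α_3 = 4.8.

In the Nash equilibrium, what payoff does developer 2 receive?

46.575

Developer i's FOC: ∂u_i/∂x_i = α_i − x_i = 0, so x_i* = α_i.
NE contributions = (3.3, 4.5, 4.8); X = 12.6.
u_2 = α_2·X − ½·(x_2)² = 4.5·12.6 − ½·4.5² = 46.575.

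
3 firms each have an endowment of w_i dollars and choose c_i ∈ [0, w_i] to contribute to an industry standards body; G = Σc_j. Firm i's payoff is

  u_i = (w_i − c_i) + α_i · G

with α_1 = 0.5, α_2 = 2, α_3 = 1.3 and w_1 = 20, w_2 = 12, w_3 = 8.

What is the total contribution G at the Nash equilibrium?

∂u_i/∂c_i = α_i − 1, so firm i contributes w_i if α_i > 1, else 0.
α_i > 1 for i ∈ {2, 3}; NE contributions (0, 12, 8), G = 20.

20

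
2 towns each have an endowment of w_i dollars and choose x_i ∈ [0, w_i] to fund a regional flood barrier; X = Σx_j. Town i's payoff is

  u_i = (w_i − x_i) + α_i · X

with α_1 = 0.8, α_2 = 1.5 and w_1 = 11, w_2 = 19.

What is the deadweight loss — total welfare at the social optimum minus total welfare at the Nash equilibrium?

14.3

∂u_i/∂x_i = α_i − 1, so town i contributes w_i if α_i > 1, else 0.
α_i > 1 for i ∈ {2}; NE contributions (0, 19), X = 19.
W^NE = Σw_i − X^NE + (Σα_i)·X^NE = 30 + 1.3·19 = 54.7.
Planner: ∂(Σu_j)/∂x_i = Σα_j − 1 = 1.3 > 0, so everyone contributes w_i; X^SO = 30, W^SO = 30 + 1.3·30 = 69.
Deadweight loss = 14.3.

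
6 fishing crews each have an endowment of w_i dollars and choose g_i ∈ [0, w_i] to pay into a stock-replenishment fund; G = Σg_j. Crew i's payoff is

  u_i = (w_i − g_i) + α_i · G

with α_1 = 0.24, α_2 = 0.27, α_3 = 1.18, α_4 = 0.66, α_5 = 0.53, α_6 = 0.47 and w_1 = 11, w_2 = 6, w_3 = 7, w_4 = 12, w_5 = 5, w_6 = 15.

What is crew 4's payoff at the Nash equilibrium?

16.62

∂u_i/∂g_i = α_i − 1, so crew i contributes w_i if α_i > 1, else 0.
α_i > 1 for i ∈ {3}; NE contributions (0, 0, 7, 0, 0, 0), G = 7.
u_4 = (12 − 0) + 0.66·7 = 16.62.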